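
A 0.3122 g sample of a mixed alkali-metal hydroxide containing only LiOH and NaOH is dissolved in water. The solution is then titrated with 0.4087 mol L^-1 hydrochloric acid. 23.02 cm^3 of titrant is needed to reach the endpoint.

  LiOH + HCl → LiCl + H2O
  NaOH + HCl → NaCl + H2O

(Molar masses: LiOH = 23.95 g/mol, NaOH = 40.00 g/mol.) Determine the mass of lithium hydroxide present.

0.09570 g

n(HCl) = 0.02302 × 0.4087 = 9.408 × 10^-3 mol
Let x = n(LiOH), y = n(NaOH).
Titrant: 1x + 1y = 9.408 × 10^-3;  mass: 23.95x + 40.00y = 0.3122
Solving, x = 3.996 × 10^-3 mol, y = 5.413 × 10^-3 mol
mass of LiOH = 3.996 × 10^-3 × 23.95 = 0.09570 g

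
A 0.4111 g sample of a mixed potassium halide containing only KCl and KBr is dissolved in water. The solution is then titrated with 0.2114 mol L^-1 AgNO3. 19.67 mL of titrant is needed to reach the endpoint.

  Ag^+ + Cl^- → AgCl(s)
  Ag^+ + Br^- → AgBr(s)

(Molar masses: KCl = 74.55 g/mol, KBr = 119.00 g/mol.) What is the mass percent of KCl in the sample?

n(AgNO3) = 0.01967 × 0.2114 = 4.158 × 10^-3 mol
Let x = n(KCl), y = n(KBr).
Titrant: 1x + 1y = 4.158 × 10^-3;  mass: 74.55x + 119.00y = 0.4111
Solving, x = 1.884 × 10^-3 mol, y = 2.275 × 10^-3 mol
mass of KCl = 1.884 × 10^-3 × 74.55 = 0.1404 g
% KCl = 0.1404 / 0.4111 × 100 = 34.16 %

34.16 %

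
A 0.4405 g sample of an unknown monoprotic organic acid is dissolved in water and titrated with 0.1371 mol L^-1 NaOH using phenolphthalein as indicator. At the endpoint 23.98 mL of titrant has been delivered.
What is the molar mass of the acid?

134.0 g/mol

n(NaOH) = 0.02398 L × 0.1371 mol/L = 3.288 × 10^-3 mol
n(HA) = 3.288 × 10^-3 mol (1:1 ratio)
M = m / n = 0.4405 g / 3.288 × 10^-3 mol = 134.0 g/mol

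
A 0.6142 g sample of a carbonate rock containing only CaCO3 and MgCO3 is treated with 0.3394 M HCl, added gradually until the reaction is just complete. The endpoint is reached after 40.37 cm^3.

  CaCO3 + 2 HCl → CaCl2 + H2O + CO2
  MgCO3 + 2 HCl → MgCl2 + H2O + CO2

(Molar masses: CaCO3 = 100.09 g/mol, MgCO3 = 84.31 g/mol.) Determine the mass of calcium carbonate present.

0.2322 g

n(HCl) = 0.04037 × 0.3394 = 0.01370 mol
Let x = n(CaCO3), y = n(MgCO3).
Titrant: 2x + 2y = 0.01370;  mass: 100.09x + 84.31y = 0.6142
Solving, x = 2.320 × 10^-3 mol, y = 4.531 × 10^-3 mol
mass of CaCO3 = 2.320 × 10^-3 × 100.09 = 0.2322 g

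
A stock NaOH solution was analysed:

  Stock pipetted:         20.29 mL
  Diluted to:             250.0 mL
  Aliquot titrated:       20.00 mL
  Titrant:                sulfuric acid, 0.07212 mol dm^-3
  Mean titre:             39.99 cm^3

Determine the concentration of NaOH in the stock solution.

3.554 mol/L

2 NaOH + H2SO4 → Na2SO4 + 2 H2O
n(H2SO4) = 0.03999 × 0.07212 = 2.884 × 10^-3 mol
From the 2:1 ratio, n(NaOH) in the aliquot = 2/1 × 2.884 × 10^-3 = 5.768 × 10^-3 mol
[NaOH]_dilute = 5.768 × 10^-3 / 0.02000 = 0.2884 mol/L
Dilution factor = 250.0 / 20.29 = 12.32
[NaOH]_stock = 0.2884 × 12.32 = 3.554 mol/L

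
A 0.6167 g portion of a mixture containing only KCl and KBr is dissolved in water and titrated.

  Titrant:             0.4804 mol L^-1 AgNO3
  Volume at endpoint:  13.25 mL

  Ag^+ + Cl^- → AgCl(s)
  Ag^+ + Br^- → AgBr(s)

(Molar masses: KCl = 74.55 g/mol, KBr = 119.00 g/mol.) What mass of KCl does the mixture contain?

0.2361 g

n(AgNO3) = 0.01325 × 0.4804 = 6.365 × 10^-3 mol
Let x = n(KCl), y = n(KBr).
Titrant: 1x + 1y = 6.365 × 10^-3;  mass: 74.55x + 119.00y = 0.6167
Solving, x = 3.167 × 10^-3 mol, y = 3.198 × 10^-3 mol
mass of KCl = 3.167 × 10^-3 × 74.55 = 0.2361 g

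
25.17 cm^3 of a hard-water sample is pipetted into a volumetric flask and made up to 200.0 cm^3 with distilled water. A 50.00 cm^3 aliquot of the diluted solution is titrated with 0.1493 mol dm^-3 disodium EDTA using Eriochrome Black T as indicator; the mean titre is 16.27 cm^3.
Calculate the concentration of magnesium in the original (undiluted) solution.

Mg^2+ + EDTA^4- → [Mg(EDTA)]^2-
n(EDTA) = 0.01627 × 0.1493 = 2.429 × 10^-3 mol
n(Mg2+) in the aliquot = 2.429 × 10^-3 mol (1:1 ratio)
[Mg2+]_dilute = 2.429 × 10^-3 / 0.05000 = 0.04858 mol/L
Dilution factor = 200.0 / 25.17 = 7.946
[Mg2+]_stock = 0.04858 × 7.946 = 0.3860 mol/L

0.3860 mol/L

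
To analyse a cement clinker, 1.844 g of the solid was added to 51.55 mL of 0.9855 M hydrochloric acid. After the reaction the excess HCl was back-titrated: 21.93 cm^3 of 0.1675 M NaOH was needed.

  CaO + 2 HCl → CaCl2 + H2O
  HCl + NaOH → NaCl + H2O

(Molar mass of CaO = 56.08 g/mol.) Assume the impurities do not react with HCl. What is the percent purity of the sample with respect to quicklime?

n(HCl) added = 0.05155 × 0.9855 = 0.05080 mol
n(NaOH) used in back-titration = 0.02193 × 0.1675 = 3.673 × 10^-3 mol
n(HCl) left over = 3.673 × 10^-3 mol (1:1 ratio)
n(HCl) consumed by analyte = 0.05080 − 3.673 × 10^-3 = 0.04713 mol
From the 1:2 ratio, n(CaO) = 1/2 × 0.04713 = 0.02356 mol
mass of CaO = 0.02356 × 56.08 = 1.322 g
% CaO = 1.322 / 1.844 × 100 = 71.67 %

71.67 %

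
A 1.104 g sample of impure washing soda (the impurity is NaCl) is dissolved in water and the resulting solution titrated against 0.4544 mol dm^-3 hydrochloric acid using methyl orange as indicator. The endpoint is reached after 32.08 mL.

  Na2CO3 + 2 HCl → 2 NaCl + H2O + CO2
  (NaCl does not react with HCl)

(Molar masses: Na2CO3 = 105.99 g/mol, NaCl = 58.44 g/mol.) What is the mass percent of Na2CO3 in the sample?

n(HCl) = 0.03208 × 0.4544 = 0.01458 mol
Let x = n(Na2CO3), y = n(NaCl).
Titrant: 2x = 0.01458;  mass: 105.99x + 58.44y = 1.104
Solving, x = 7.289 × 10^-3 mol, y = 5.672 × 10^-3 mol
mass of Na2CO3 = 7.289 × 10^-3 × 105.99 = 0.7725 g
% Na2CO3 = 0.7725 / 1.104 × 100 = 69.97 %

69.97 %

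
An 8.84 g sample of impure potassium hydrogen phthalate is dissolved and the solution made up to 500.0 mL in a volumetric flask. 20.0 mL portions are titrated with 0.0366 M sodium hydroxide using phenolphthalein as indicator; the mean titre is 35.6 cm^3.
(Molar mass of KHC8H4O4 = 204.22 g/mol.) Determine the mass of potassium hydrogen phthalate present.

6.65 g

KHC8H4O4 + NaOH → KNaC8H4O4 + H2O
n(NaOH) per titration = 0.0356 × 0.0366 = 1.30 × 10^-3 mol
n(KHC8H4O4) in each aliquot = 1.30 × 10^-3 mol (1:1 ratio)
n(KHC8H4O4) in the whole flask = 1.30 × 10^-3 × 500.0/20.0 = 0.0326 mol
mass of KHC8H4O4 = 0.0326 × 204.22 = 6.65 g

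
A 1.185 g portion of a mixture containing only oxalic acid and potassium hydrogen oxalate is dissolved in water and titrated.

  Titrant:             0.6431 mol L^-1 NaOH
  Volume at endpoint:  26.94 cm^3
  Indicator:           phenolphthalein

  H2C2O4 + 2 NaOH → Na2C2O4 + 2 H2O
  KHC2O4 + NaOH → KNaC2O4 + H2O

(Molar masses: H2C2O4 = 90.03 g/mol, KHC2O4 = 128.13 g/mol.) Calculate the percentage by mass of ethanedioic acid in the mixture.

47.30 %

n(NaOH) = 0.02694 × 0.6431 = 0.01733 mol
Let x = n(H2C2O4), y = n(KHC2O4).
Titrant: 2x + 1y = 0.01733;  mass: 90.03x + 128.13y = 1.185
Solving, x = 6.226 × 10^-3 mol, y = 4.874 × 10^-3 mol
mass of H2C2O4 = 6.226 × 10^-3 × 90.03 = 0.5605 g
% H2C2O4 = 0.5605 / 1.185 × 100 = 47.30 %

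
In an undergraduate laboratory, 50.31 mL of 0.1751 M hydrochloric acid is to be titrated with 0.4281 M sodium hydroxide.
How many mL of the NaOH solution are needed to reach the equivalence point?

20.58 mL

HCl + NaOH → NaCl + H2O
n(HCl) = 0.05031 L × 0.1751 mol/L = 8.809 × 10^-3 mol
n(NaOH) = 8.809 × 10^-3 mol (1:1 stoichiometry)
V(NaOH) = 8.809 × 10^-3 mol / 0.4281 mol/L = 0.02058 L = 20.58 mL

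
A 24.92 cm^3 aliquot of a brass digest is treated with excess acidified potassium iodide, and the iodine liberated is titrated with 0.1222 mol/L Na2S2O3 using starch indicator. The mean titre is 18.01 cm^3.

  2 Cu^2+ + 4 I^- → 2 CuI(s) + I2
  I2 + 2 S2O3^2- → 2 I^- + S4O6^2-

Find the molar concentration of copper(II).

0.08832 mol/L

n(S2O3^2-) = 0.01801 × 0.1222 = 2.201 × 10^-3 mol
n(I2) = n(S2O3^2-)/2 = 1.100 × 10^-3 mol
From the 2:1 ratio, n(Cu2+) in the aliquot = 2/1 × 1.100 × 10^-3 = 2.201 × 10^-3 mol
[Cu2+] = 2.201 × 10^-3 / 0.02492 = 0.08832 mol/L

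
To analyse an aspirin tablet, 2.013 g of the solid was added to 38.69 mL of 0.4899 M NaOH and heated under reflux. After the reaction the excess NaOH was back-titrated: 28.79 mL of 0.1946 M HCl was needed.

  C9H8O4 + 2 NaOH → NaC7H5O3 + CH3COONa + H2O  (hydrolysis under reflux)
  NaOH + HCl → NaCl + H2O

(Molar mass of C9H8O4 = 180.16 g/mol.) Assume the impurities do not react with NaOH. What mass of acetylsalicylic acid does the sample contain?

n(NaOH) added = 0.03869 × 0.4899 = 0.01895 mol
n(HCl) used in back-titration = 0.02879 × 0.1946 = 5.603 × 10^-3 mol
n(NaOH) left over = 5.603 × 10^-3 mol (1:1 ratio)
n(NaOH) consumed by analyte = 0.01895 − 5.603 × 10^-3 = 0.01335 mol
From the 1:2 ratio, n(C9H8O4) = 1/2 × 0.01335 = 6.676 × 10^-3 mol
mass of C9H8O4 = 6.676 × 10^-3 × 180.16 = 1.203 g

1.203 g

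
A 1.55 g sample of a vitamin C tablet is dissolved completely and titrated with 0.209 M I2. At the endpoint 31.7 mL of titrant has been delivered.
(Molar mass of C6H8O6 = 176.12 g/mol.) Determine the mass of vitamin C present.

C6H8O6 + I2 → C6H6O6 + 2 HI
n(I2) = 0.0317 L × 0.209 mol/L = 6.63 × 10^-3 mol
n(C6H8O6) = 6.63 × 10^-3 mol (1:1 ratio)
mass of C6H8O6 = 6.63 × 10^-3 × 176.12 g/mol = 1.17 g

1.17 g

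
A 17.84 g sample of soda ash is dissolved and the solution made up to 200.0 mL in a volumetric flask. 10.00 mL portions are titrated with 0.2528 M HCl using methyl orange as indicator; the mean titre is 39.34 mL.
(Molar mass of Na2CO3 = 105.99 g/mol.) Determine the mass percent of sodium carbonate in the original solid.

Na2CO3 + 2 HCl → 2 NaCl + H2O + CO2
n(HCl) per titration = 0.03934 × 0.2528 = 9.945 × 10^-3 mol
From the 1:2 ratio, n(Na2CO3) in each aliquot = 1/2 × 9.945 × 10^-3 = 4.973 × 10^-3 mol
n(Na2CO3) in the whole flask = 4.973 × 10^-3 × 200.0/10.00 = 0.09945 mol
mass of Na2CO3 = 0.09945 × 105.99 = 10.54 g
% Na2CO3 = 10.54 / 17.84 × 100 = 59.09 %

59.09 %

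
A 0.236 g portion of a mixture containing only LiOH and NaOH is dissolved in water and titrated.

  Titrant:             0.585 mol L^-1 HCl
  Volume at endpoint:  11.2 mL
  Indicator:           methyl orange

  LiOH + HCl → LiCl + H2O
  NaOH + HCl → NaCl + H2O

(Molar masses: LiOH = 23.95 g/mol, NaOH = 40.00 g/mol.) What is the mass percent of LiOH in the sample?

16.5 %

n(HCl) = 0.0112 × 0.585 = 6.55 × 10^-3 mol
Let x = n(LiOH), y = n(NaOH).
Titrant: 1x + 1y = 6.55 × 10^-3;  mass: 23.95x + 40.00y = 0.236
Solving, x = 1.62 × 10^-3 mol, y = 4.93 × 10^-3 mol
mass of LiOH = 1.62 × 10^-3 × 23.95 = 0.0389 g
% LiOH = 0.0389 / 0.236 × 100 = 16.5 %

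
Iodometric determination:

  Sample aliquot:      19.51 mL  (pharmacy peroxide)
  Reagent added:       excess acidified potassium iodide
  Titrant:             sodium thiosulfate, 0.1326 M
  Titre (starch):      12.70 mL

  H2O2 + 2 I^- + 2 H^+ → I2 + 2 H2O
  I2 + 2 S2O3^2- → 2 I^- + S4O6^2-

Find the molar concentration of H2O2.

n(S2O3^2-) = 0.01270 × 0.1326 = 1.684 × 10^-3 mol
n(I2) = n(S2O3^2-)/2 = 8.420 × 10^-4 mol
n(H2O2) in the aliquot = 8.420 × 10^-4 mol (1:1 ratio)
[H2O2] = 8.420 × 10^-4 / 0.01951 = 0.04316 mol/L

0.04316 M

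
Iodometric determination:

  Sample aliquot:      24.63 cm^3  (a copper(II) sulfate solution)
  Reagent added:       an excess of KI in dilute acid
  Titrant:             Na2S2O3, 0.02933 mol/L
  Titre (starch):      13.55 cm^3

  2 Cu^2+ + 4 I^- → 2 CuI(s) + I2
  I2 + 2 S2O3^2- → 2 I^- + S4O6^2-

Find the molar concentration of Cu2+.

0.01614 mol/L

n(S2O3^2-) = 0.01355 × 0.02933 = 3.974 × 10^-4 mol
n(I2) = n(S2O3^2-)/2 = 1.987 × 10^-4 mol
From the 2:1 ratio, n(Cu2+) in the aliquot = 2/1 × 1.987 × 10^-4 = 3.974 × 10^-4 mol
[Cu2+] = 3.974 × 10^-4 / 0.02463 = 0.01614 mol/L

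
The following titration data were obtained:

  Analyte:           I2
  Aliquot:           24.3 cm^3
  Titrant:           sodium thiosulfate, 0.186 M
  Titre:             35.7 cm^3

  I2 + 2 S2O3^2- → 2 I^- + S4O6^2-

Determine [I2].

n(Na2S2O3) = 0.0357 L × 0.186 mol/L = 6.64 × 10^-3 mol
From the 1:2 mole ratio, n(I2) = 1/2 × 6.64 × 10^-3 = 3.32 × 10^-3 mol
[I2] = 3.32 × 10^-3 mol / 0.0243 L = 0.137 mol/L

0.137 M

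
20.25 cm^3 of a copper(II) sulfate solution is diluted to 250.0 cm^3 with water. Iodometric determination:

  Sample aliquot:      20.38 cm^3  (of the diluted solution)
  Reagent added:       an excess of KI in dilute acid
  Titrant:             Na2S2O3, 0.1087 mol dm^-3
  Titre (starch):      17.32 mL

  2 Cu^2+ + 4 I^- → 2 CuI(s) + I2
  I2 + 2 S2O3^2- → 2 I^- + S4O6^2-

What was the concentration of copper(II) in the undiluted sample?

1.140 mol/L

n(S2O3^2-) = 0.01732 × 0.1087 = 1.883 × 10^-3 mol
n(I2) = n(S2O3^2-)/2 = 9.413 × 10^-4 mol
From the 2:1 ratio, n(Cu2+) in the aliquot = 2/1 × 9.413 × 10^-4 = 1.883 × 10^-3 mol
[Cu2+]_dilute = 1.883 × 10^-3 / 0.02038 = 0.09238 mol/L
[Cu2+]_original = 0.09238 × 250.0/20.25 = 1.140 mol/L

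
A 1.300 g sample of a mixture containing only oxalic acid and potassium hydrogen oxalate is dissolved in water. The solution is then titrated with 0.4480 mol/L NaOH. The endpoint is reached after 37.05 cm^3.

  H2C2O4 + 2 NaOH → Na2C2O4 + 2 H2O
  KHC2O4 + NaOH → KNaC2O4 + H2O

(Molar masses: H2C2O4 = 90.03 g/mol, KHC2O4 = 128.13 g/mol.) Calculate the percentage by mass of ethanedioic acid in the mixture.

34.44 %

n(NaOH) = 0.03705 × 0.4480 = 0.01660 mol
Let x = n(H2C2O4), y = n(KHC2O4).
Titrant: 2x + 1y = 0.01660;  mass: 90.03x + 128.13y = 1.300
Solving, x = 4.974 × 10^-3 mol, y = 6.651 × 10^-3 mol
mass of H2C2O4 = 4.974 × 10^-3 × 90.03 = 0.4478 g
% H2C2O4 = 0.4478 / 1.300 × 100 = 34.44 %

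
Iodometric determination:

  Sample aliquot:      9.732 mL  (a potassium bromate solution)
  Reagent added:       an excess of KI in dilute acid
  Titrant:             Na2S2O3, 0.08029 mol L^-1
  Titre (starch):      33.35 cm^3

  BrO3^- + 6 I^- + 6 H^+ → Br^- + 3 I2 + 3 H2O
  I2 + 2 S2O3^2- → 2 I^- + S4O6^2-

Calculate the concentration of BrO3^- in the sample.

0.04586 mol/L

n(S2O3^2-) = 0.03335 × 0.08029 = 2.678 × 10^-3 mol
n(I2) = n(S2O3^2-)/2 = 1.339 × 10^-3 mol
From the 1:3 ratio, n(BrO3^-) in the aliquot = 1/3 × 1.339 × 10^-3 = 4.463 × 10^-4 mol
[BrO3^-] = 4.463 × 10^-4 / 0.009732 = 0.04586 mol/L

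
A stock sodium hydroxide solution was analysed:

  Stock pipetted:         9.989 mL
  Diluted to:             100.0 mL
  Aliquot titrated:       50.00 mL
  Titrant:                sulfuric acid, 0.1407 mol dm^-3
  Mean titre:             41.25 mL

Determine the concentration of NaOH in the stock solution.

2.324 mol/L

2 NaOH + H2SO4 → Na2SO4 + 2 H2O
n(H2SO4) = 0.04125 × 0.1407 = 5.804 × 10^-3 mol
From the 2:1 ratio, n(NaOH) in the aliquot = 2/1 × 5.804 × 10^-3 = 0.01161 mol
[NaOH]_dilute = 0.01161 / 0.05000 = 0.2322 mol/L
Dilution factor = 100.0 / 9.989 = 10.01
[NaOH]_stock = 0.2322 × 10.01 = 2.324 mol/L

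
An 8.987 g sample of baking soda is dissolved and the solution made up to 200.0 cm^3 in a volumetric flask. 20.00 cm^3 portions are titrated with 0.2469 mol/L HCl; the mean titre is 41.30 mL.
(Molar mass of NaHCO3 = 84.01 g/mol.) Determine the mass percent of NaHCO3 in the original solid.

NaHCO3 + HCl → NaCl + H2O + CO2
n(HCl) per titration = 0.04130 × 0.2469 = 0.01020 mol
n(NaHCO3) in each aliquot = 0.01020 mol (1:1 ratio)
n(NaHCO3) in the whole flask = 0.01020 × 200.0/20.00 = 0.1020 mol
mass of NaHCO3 = 0.1020 × 84.01 = 8.566 g
% NaHCO3 = 8.566 / 8.987 × 100 = 95.32 %

95.32 %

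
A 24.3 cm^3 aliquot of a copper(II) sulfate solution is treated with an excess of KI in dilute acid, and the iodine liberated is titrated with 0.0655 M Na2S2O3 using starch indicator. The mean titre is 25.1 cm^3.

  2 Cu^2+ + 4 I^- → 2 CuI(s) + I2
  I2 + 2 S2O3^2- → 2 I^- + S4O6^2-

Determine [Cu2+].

0.0677 M

n(S2O3^2-) = 0.0251 × 0.0655 = 1.64 × 10^-3 mol
n(I2) = n(S2O3^2-)/2 = 8.22 × 10^-4 mol
From the 2:1 ratio, n(Cu2+) in the aliquot = 2/1 × 8.22 × 10^-4 = 1.64 × 10^-3 mol
[Cu2+] = 1.64 × 10^-3 / 0.0243 = 0.0677 mol/L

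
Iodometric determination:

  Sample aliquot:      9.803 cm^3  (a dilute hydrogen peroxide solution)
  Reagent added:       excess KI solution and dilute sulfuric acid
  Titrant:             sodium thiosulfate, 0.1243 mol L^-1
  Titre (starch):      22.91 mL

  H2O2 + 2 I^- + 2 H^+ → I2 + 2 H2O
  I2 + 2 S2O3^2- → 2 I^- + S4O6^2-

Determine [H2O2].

0.1452 mol/L

n(S2O3^2-) = 0.02291 × 0.1243 = 2.848 × 10^-3 mol
n(I2) = n(S2O3^2-)/2 = 1.424 × 10^-3 mol
n(H2O2) in the aliquot = 1.424 × 10^-3 mol (1:1 ratio)
[H2O2] = 1.424 × 10^-3 / 0.009803 = 0.1452 mol/L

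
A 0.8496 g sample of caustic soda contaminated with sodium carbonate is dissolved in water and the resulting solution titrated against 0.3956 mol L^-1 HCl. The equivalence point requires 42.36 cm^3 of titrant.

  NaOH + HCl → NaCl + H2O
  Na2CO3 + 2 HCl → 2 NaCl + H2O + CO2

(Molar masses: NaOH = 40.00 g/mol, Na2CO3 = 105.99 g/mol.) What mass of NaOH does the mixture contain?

n(HCl) = 0.04236 × 0.3956 = 0.01676 mol
Let x = n(NaOH), y = n(Na2CO3).
Titrant: 1x + 2y = 0.01676;  mass: 40.00x + 105.99y = 0.8496
Solving, x = 2.960 × 10^-3 mol, y = 6.899 × 10^-3 mol
mass of NaOH = 2.960 × 10^-3 × 40.00 = 0.1184 g

0.1184 g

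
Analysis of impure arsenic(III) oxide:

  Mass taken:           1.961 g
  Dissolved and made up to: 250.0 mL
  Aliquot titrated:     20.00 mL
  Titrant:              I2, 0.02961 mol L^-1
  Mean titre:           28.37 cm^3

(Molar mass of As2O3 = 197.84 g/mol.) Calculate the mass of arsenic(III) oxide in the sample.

1.039 g

As2O3 + 2 I2 + 2 H2O → As2O5 + 4 HI
n(I2) per titration = 0.02837 × 0.02961 = 8.400 × 10^-4 mol
From the 1:2 ratio, n(As2O3) in each aliquot = 1/2 × 8.400 × 10^-4 = 4.200 × 10^-4 mol
n(As2O3) in the whole flask = 4.200 × 10^-4 × 250.0/20.00 = 5.250 × 10^-3 mol
mass of As2O3 = 5.250 × 10^-3 × 197.84 = 1.039 g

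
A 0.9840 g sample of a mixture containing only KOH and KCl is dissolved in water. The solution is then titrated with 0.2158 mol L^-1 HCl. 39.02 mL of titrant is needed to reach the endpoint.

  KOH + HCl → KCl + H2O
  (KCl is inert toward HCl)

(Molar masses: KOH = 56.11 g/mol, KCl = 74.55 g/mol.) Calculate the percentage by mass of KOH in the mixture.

48.02 %

n(HCl) = 0.03902 × 0.2158 = 8.421 × 10^-3 mol
Let x = n(KOH), y = n(KCl).
Titrant: 1x = 8.421 × 10^-3;  mass: 56.11x + 74.55y = 0.9840
Solving, x = 8.421 × 10^-3 mol, y = 6.862 × 10^-3 mol
mass of KOH = 8.421 × 10^-3 × 56.11 = 0.4725 g
% KOH = 0.4725 / 0.9840 × 100 = 48.02 %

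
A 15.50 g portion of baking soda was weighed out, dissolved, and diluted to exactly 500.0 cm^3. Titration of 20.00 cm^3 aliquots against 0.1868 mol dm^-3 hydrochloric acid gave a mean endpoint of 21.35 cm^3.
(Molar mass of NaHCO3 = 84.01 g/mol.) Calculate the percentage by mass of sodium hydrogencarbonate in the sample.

54.04 %

NaHCO3 + HCl → NaCl + H2O + CO2
n(HCl) per titration = 0.02135 × 0.1868 = 3.988 × 10^-3 mol
n(NaHCO3) in each aliquot = 3.988 × 10^-3 mol (1:1 ratio)
n(NaHCO3) in the whole flask = 3.988 × 10^-3 × 500.0/20.00 = 0.09970 mol
mass of NaHCO3 = 0.09970 × 84.01 = 8.376 g
% NaHCO3 = 8.376 / 15.50 × 100 = 54.04 %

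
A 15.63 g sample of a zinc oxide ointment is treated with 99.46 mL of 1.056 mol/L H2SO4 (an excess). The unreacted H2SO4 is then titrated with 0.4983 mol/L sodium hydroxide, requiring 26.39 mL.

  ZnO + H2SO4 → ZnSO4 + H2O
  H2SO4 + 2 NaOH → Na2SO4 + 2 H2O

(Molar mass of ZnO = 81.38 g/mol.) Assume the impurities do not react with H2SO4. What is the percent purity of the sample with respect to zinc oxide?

n(H2SO4) added = 0.09946 × 1.056 = 0.1050 mol
n(NaOH) used in back-titration = 0.02639 × 0.4983 = 0.01315 mol
From the 1:2 ratio, n(H2SO4) left over = 1/2 × 0.01315 = 6.575 × 10^-3 mol
n(H2SO4) consumed by analyte = 0.1050 − 6.575 × 10^-3 = 0.09845 mol
n(ZnO) = 0.09845 mol (1:1 ratio)
mass of ZnO = 0.09845 × 81.38 = 8.012 g
% ZnO = 8.012 / 15.63 × 100 = 51.26 %

51.26 %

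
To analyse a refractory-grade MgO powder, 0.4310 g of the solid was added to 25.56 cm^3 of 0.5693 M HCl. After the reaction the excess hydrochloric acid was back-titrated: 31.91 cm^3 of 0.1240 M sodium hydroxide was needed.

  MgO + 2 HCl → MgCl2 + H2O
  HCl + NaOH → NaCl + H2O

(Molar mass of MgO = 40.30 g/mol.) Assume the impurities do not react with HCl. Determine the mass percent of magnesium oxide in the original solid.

n(HCl) added = 0.02556 × 0.5693 = 0.01455 mol
n(NaOH) used in back-titration = 0.03191 × 0.1240 = 3.957 × 10^-3 mol
n(HCl) left over = 3.957 × 10^-3 mol (1:1 ratio)
n(HCl) consumed by analyte = 0.01455 − 3.957 × 10^-3 = 0.01059 mol
From the 1:2 ratio, n(MgO) = 1/2 × 0.01059 = 5.297 × 10^-3 mol
mass of MgO = 5.297 × 10^-3 × 40.30 = 0.2135 g
% MgO = 0.2135 / 0.4310 × 100 = 49.53 %

49.53 %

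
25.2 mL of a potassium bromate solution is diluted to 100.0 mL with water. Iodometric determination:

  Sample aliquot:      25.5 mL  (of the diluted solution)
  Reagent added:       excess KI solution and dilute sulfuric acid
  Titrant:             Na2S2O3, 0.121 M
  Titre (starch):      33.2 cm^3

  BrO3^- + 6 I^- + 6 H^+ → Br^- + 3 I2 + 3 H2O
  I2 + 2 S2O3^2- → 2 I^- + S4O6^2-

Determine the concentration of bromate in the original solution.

0.104 M

n(S2O3^2-) = 0.0332 × 0.121 = 4.02 × 10^-3 mol
n(I2) = n(S2O3^2-)/2 = 2.01 × 10^-3 mol
From the 1:3 ratio, n(BrO3^-) in the aliquot = 1/3 × 2.01 × 10^-3 = 6.70 × 10^-4 mol
[BrO3^-]_dilute = 6.70 × 10^-4 / 0.0255 = 0.0263 mol/L
[BrO3^-]_original = 0.0263 × 100.0/25.2 = 0.104 mol/L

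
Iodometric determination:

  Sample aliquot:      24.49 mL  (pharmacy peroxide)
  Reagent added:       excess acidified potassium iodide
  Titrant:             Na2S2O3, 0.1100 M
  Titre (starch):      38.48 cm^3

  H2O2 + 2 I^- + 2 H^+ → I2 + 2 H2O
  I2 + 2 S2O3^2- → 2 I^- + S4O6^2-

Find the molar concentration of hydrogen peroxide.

n(S2O3^2-) = 0.03848 × 0.1100 = 4.233 × 10^-3 mol
n(I2) = n(S2O3^2-)/2 = 2.116 × 10^-3 mol
n(H2O2) in the aliquot = 2.116 × 10^-3 mol (1:1 ratio)
[H2O2] = 2.116 × 10^-3 / 0.02449 = 0.08642 mol/L

0.08642 M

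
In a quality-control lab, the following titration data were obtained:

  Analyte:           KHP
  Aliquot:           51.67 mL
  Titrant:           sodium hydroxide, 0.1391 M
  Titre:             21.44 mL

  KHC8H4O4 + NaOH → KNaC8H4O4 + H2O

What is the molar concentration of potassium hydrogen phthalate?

0.05772 M

n(NaOH) = 0.02144 L × 0.1391 mol/L = 2.982 × 10^-3 mol
n(KHC8H4O4) = 2.982 × 10^-3 mol (1:1 mole ratio)
[KHC8H4O4] = 2.982 × 10^-3 mol / 0.05167 L = 0.05772 mol/L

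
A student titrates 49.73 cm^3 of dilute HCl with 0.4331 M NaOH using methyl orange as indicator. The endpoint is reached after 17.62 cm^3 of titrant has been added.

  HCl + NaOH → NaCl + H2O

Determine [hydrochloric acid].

0.1535 M

n(NaOH) = 0.01762 L × 0.4331 mol/L = 7.631 × 10^-3 mol
n(HCl) = 7.631 × 10^-3 mol (1:1 mole ratio)
[HCl] = 7.631 × 10^-3 mol / 0.04973 L = 0.1535 mol/L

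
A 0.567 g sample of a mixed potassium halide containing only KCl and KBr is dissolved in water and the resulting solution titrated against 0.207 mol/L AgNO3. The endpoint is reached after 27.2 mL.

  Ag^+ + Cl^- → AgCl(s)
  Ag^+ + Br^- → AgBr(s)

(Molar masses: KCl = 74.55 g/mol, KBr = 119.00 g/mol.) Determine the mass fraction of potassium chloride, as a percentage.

n(AgNO3) = 0.0272 × 0.207 = 5.63 × 10^-3 mol
Let x = n(KCl), y = n(KBr).
Titrant: 1x + 1y = 5.63 × 10^-3;  mass: 74.55x + 119.00y = 0.567
Solving, x = 2.32 × 10^-3 mol, y = 3.31 × 10^-3 mol
mass of KCl = 2.32 × 10^-3 × 74.55 = 0.173 g
% KCl = 0.173 / 0.567 × 100 = 30.5 %

30.5 %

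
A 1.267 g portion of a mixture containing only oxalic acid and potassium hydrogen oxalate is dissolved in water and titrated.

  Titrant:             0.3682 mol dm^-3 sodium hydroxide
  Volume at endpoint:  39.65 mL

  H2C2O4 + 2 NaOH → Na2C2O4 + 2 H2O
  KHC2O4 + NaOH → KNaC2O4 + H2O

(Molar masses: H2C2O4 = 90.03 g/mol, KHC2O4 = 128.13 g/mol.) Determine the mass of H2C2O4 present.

0.3269 g

n(NaOH) = 0.03965 × 0.3682 = 0.01460 mol
Let x = n(H2C2O4), y = n(KHC2O4).
Titrant: 2x + 1y = 0.01460;  mass: 90.03x + 128.13y = 1.267
Solving, x = 3.631 × 10^-3 mol, y = 7.337 × 10^-3 mol
mass of H2C2O4 = 3.631 × 10^-3 × 90.03 = 0.3269 g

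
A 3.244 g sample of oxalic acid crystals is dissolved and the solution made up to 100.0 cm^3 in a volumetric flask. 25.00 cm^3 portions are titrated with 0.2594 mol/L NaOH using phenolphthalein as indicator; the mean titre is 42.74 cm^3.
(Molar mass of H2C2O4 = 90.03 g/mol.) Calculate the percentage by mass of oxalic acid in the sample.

H2C2O4 + 2 NaOH → Na2C2O4 + 2 H2O
n(NaOH) per titration = 0.04274 × 0.2594 = 0.01109 mol
From the 1:2 ratio, n(H2C2O4) in each aliquot = 1/2 × 0.01109 = 5.543 × 10^-3 mol
n(H2C2O4) in the whole flask = 5.543 × 10^-3 × 100.0/25.00 = 0.02217 mol
mass of H2C2O4 = 0.02217 × 90.03 = 1.996 g
% H2C2O4 = 1.996 / 3.244 × 100 = 61.54 %

61.54 %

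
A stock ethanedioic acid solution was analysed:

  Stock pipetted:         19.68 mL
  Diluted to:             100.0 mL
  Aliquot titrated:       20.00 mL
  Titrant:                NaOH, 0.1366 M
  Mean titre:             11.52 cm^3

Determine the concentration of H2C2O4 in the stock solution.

H2C2O4 + 2 NaOH → Na2C2O4 + 2 H2O
n(NaOH) = 0.01152 × 0.1366 = 1.574 × 10^-3 mol
From the 1:2 ratio, n(H2C2O4) in the aliquot = 1/2 × 1.574 × 10^-3 = 7.868 × 10^-4 mol
[H2C2O4]_dilute = 7.868 × 10^-4 / 0.02000 = 0.03934 mol/L
Dilution factor = 100.0 / 19.68 = 5.081
[H2C2O4]_stock = 0.03934 × 5.081 = 0.1999 mol/L

0.1999 M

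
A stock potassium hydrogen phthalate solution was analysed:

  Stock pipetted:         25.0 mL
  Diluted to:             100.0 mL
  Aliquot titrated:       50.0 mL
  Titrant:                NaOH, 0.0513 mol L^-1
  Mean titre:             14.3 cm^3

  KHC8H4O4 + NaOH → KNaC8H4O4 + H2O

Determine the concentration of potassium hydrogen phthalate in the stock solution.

0.0587 mol/L

n(NaOH) = 0.0143 × 0.0513 = 7.34 × 10^-4 mol
n(KHC8H4O4) in the aliquot = 7.34 × 10^-4 mol (1:1 ratio)
[KHC8H4O4]_dilute = 7.34 × 10^-4 / 0.0500 = 0.0147 mol/L
Dilution factor = 100.0 / 25.0 = 4.000
[KHC8H4O4]_stock = 0.0147 × 4.000 = 0.0587 mol/L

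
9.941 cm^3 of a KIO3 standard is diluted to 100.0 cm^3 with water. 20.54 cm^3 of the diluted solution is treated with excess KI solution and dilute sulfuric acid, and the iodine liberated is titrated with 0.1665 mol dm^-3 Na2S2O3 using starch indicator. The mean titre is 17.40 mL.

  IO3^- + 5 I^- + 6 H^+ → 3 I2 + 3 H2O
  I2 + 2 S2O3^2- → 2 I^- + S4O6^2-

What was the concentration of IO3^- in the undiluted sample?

0.2365 mol/L

n(S2O3^2-) = 0.01740 × 0.1665 = 2.897 × 10^-3 mol
n(I2) = n(S2O3^2-)/2 = 1.449 × 10^-3 mol
From the 1:3 ratio, n(IO3^-) in the aliquot = 1/3 × 1.449 × 10^-3 = 4.829 × 10^-4 mol
[IO3^-]_dilute = 4.829 × 10^-4 / 0.02054 = 0.02351 mol/L
[IO3^-]_original = 0.02351 × 100.0/9.941 = 0.2365 mol/L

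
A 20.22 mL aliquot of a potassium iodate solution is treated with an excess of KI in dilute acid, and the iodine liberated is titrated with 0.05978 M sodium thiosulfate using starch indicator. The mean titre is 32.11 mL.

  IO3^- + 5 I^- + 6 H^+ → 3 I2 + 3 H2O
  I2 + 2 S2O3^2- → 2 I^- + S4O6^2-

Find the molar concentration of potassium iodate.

n(S2O3^2-) = 0.03211 × 0.05978 = 1.920 × 10^-3 mol
n(I2) = n(S2O3^2-)/2 = 9.598 × 10^-4 mol
From the 1:3 ratio, n(IO3^-) in the aliquot = 1/3 × 9.598 × 10^-4 = 3.199 × 10^-4 mol
[IO3^-] = 3.199 × 10^-4 / 0.02022 = 0.01582 mol/L

0.01582 M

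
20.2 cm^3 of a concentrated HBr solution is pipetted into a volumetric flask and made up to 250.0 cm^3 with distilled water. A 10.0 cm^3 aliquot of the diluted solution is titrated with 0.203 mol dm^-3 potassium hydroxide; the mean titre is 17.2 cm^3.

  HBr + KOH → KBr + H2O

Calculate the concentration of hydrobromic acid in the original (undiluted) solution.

n(KOH) = 0.0172 × 0.203 = 3.49 × 10^-3 mol
n(HBr) in the aliquot = 3.49 × 10^-3 mol (1:1 ratio)
[HBr]_dilute = 3.49 × 10^-3 / 0.0100 = 0.349 mol/L
Dilution factor = 250.0 / 20.2 = 12.38
[HBr]_stock = 0.349 × 12.38 = 4.32 mol/L

4.32 mol/L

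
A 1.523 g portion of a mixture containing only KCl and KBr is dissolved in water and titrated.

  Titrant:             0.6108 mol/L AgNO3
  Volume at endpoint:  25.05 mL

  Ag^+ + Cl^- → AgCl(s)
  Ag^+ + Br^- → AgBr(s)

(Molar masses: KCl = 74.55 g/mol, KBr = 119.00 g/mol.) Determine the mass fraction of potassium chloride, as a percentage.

n(AgNO3) = 0.02505 × 0.6108 = 0.01530 mol
Let x = n(KCl), y = n(KBr).
Titrant: 1x + 1y = 0.01530;  mass: 74.55x + 119.00y = 1.523
Solving, x = 6.699 × 10^-3 mol, y = 8.602 × 10^-3 mol
mass of KCl = 6.699 × 10^-3 × 74.55 = 0.4994 g
% KCl = 0.4994 / 1.523 × 100 = 32.79 %

32.79 %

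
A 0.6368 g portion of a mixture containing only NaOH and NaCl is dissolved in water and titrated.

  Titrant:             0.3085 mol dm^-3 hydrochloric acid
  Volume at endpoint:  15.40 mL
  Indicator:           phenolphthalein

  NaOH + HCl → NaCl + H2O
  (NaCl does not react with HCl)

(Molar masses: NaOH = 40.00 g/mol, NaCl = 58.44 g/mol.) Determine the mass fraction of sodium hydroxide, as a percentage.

29.84 %

n(HCl) = 0.01540 × 0.3085 = 4.751 × 10^-3 mol
Let x = n(NaOH), y = n(NaCl).
Titrant: 1x = 4.751 × 10^-3;  mass: 40.00x + 58.44y = 0.6368
Solving, x = 4.751 × 10^-3 mol, y = 7.645 × 10^-3 mol
mass of NaOH = 4.751 × 10^-3 × 40.00 = 0.1900 g
% NaOH = 0.1900 / 0.6368 × 100 = 29.84 %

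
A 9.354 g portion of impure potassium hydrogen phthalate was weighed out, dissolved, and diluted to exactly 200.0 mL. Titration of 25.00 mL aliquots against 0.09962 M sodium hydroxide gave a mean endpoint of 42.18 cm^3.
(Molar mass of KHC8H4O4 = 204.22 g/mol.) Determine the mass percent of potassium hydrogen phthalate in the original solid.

73.39 %

KHC8H4O4 + NaOH → KNaC8H4O4 + H2O
n(NaOH) per titration = 0.04218 × 0.09962 = 4.202 × 10^-3 mol
n(KHC8H4O4) in each aliquot = 4.202 × 10^-3 mol (1:1 ratio)
n(KHC8H4O4) in the whole flask = 4.202 × 10^-3 × 200.0/25.00 = 0.03362 mol
mass of KHC8H4O4 = 0.03362 × 204.22 = 6.865 g
% KHC8H4O4 = 6.865 / 9.354 × 100 = 73.39 %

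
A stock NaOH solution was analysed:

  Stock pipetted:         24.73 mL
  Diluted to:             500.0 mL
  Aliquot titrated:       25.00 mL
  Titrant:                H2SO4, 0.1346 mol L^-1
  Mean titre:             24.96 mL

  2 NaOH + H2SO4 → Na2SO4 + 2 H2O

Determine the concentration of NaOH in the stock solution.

5.434 mol/L

n(H2SO4) = 0.02496 × 0.1346 = 3.360 × 10^-3 mol
From the 2:1 ratio, n(NaOH) in the aliquot = 2/1 × 3.360 × 10^-3 = 6.719 × 10^-3 mol
[NaOH]_dilute = 6.719 × 10^-3 / 0.02500 = 0.2688 mol/L
Dilution factor = 500.0 / 24.73 = 20.22
[NaOH]_stock = 0.2688 × 20.22 = 5.434 mol/L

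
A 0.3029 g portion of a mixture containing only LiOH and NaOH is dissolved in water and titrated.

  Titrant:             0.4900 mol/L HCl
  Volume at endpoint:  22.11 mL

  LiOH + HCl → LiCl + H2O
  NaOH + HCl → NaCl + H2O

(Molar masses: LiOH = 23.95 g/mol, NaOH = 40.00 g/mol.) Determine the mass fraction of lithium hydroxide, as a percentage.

n(HCl) = 0.02211 × 0.4900 = 0.01083 mol
Let x = n(LiOH), y = n(NaOH).
Titrant: 1x + 1y = 0.01083;  mass: 23.95x + 40.00y = 0.3029
Solving, x = 8.128 × 10^-3 mol, y = 2.706 × 10^-3 mol
mass of LiOH = 8.128 × 10^-3 × 23.95 = 0.1947 g
% LiOH = 0.1947 / 0.3029 × 100 = 64.27 %

64.27 %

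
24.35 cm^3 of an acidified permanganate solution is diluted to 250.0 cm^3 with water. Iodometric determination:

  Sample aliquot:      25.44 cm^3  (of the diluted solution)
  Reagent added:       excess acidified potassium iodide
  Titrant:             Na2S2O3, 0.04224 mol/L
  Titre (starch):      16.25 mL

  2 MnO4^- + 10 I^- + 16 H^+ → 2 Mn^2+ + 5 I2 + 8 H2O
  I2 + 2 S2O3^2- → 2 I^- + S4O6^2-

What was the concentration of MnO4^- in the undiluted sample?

n(S2O3^2-) = 0.01625 × 0.04224 = 6.864 × 10^-4 mol
n(I2) = n(S2O3^2-)/2 = 3.432 × 10^-4 mol
From the 2:5 ratio, n(MnO4^-) in the aliquot = 2/5 × 3.432 × 10^-4 = 1.373 × 10^-4 mol
[MnO4^-]_dilute = 1.373 × 10^-4 / 0.02544 = 0.005396 mol/L
[MnO4^-]_original = 0.005396 × 250.0/24.35 = 0.05540 mol/L

0.05540 mol/L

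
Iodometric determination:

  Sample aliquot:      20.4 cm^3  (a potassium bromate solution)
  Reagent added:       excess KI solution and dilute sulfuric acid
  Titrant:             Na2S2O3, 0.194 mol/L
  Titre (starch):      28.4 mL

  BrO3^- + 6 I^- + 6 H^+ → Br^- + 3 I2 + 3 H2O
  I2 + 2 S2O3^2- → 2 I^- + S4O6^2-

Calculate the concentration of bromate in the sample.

n(S2O3^2-) = 0.0284 × 0.194 = 5.51 × 10^-3 mol
n(I2) = n(S2O3^2-)/2 = 2.75 × 10^-3 mol
From the 1:3 ratio, n(BrO3^-) in the aliquot = 1/3 × 2.75 × 10^-3 = 9.18 × 10^-4 mol
[BrO3^-] = 9.18 × 10^-4 / 0.0204 = 0.0450 mol/L

0.0450 mol/L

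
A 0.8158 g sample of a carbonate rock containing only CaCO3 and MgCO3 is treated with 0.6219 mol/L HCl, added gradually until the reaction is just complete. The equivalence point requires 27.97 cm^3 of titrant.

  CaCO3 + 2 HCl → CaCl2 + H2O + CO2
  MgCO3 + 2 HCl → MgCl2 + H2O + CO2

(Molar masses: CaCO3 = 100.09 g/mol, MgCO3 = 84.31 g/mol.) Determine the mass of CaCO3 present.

0.5235 g

n(HCl) = 0.02797 × 0.6219 = 0.01739 mol
Let x = n(CaCO3), y = n(MgCO3).
Titrant: 2x + 2y = 0.01739;  mass: 100.09x + 84.31y = 0.8158
Solving, x = 5.230 × 10^-3 mol, y = 3.467 × 10^-3 mol
mass of CaCO3 = 5.230 × 10^-3 × 100.09 = 0.5235 g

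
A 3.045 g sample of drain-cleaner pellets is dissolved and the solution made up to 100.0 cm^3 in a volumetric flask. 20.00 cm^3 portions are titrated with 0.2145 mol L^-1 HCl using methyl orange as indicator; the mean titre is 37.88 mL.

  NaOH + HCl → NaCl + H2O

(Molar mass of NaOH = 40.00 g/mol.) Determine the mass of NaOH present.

n(HCl) per titration = 0.03788 × 0.2145 = 8.125 × 10^-3 mol
n(NaOH) in each aliquot = 8.125 × 10^-3 mol (1:1 ratio)
n(NaOH) in the whole flask = 8.125 × 10^-3 × 100.0/20.00 = 0.04063 mol
mass of NaOH = 0.04063 × 40.00 = 1.625 g

1.625 g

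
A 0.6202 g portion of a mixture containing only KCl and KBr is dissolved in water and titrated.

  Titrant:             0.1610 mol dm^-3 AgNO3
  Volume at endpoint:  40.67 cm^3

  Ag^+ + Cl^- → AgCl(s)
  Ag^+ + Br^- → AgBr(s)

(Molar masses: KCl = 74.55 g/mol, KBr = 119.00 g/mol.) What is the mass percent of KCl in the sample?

43.00 %

n(AgNO3) = 0.04067 × 0.1610 = 6.548 × 10^-3 mol
Let x = n(KCl), y = n(KBr).
Titrant: 1x + 1y = 6.548 × 10^-3;  mass: 74.55x + 119.00y = 0.6202
Solving, x = 3.577 × 10^-3 mol, y = 2.971 × 10^-3 mol
mass of KCl = 3.577 × 10^-3 × 74.55 = 0.2667 g
% KCl = 0.2667 / 0.6202 × 100 = 43.00 %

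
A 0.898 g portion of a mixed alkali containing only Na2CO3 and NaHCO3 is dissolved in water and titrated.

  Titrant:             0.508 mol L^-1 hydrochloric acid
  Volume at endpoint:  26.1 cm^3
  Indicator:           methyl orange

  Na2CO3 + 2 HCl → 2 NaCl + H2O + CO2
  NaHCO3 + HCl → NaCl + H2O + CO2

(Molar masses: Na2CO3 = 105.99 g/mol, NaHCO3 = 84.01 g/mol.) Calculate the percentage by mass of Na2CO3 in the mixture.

n(HCl) = 0.0261 × 0.508 = 0.0133 mol
Let x = n(Na2CO3), y = n(NaHCO3).
Titrant: 2x + 1y = 0.0133;  mass: 105.99x + 84.01y = 0.898
Solving, x = 3.48 × 10^-3 mol, y = 6.30 × 10^-3 mol
mass of Na2CO3 = 3.48 × 10^-3 × 105.99 = 0.369 g
% Na2CO3 = 0.369 / 0.898 × 100 = 41.1 %

41.1 %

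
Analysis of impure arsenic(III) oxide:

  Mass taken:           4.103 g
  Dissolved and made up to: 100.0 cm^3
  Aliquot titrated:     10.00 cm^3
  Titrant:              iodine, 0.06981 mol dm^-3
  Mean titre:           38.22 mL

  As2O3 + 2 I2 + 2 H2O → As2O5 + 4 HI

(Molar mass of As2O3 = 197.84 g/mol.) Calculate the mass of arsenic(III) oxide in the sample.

n(I2) per titration = 0.03822 × 0.06981 = 2.668 × 10^-3 mol
From the 1:2 ratio, n(As2O3) in each aliquot = 1/2 × 2.668 × 10^-3 = 1.334 × 10^-3 mol
n(As2O3) in the whole flask = 1.334 × 10^-3 × 100.0/10.00 = 0.01334 mol
mass of As2O3 = 0.01334 × 197.84 = 2.639 g

2.639 g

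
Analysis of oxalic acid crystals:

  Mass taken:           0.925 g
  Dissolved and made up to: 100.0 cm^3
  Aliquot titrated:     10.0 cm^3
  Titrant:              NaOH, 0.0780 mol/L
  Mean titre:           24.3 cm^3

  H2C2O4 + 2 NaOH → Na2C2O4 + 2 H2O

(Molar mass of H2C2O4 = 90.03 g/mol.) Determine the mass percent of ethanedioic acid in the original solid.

n(NaOH) per titration = 0.0243 × 0.0780 = 1.90 × 10^-3 mol
From the 1:2 ratio, n(H2C2O4) in each aliquot = 1/2 × 1.90 × 10^-3 = 9.48 × 10^-4 mol
n(H2C2O4) in the whole flask = 9.48 × 10^-4 × 100.0/10.0 = 9.48 × 10^-3 mol
mass of H2C2O4 = 9.48 × 10^-3 × 90.03 = 0.853 g
% H2C2O4 = 0.853 / 0.925 × 100 = 92.2 %

92.2 %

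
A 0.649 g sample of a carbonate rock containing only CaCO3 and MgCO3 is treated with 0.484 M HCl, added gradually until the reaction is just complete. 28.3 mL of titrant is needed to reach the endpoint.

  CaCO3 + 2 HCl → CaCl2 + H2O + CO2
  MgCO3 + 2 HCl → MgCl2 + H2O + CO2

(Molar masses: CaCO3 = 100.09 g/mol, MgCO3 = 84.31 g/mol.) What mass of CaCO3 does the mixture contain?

n(HCl) = 0.0283 × 0.484 = 0.0137 mol
Let x = n(CaCO3), y = n(MgCO3).
Titrant: 2x + 2y = 0.0137;  mass: 100.09x + 84.31y = 0.649
Solving, x = 4.54 × 10^-3 mol, y = 2.31 × 10^-3 mol
mass of CaCO3 = 4.54 × 10^-3 × 100.09 = 0.454 g

0.454 g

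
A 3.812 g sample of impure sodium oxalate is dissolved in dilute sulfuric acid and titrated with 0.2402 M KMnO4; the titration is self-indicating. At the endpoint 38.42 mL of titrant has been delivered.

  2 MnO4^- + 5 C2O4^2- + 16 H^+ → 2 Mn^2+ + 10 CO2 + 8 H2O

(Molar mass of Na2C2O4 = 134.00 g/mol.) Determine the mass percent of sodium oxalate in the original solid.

81.10 %

n(KMnO4) = 0.03842 L × 0.2402 mol/L = 9.228 × 10^-3 mol
From the 5:2 ratio, n(Na2C2O4) = 5/2 × 9.228 × 10^-3 = 0.02307 mol
mass of Na2C2O4 = 0.02307 × 134.00 g/mol = 3.092 g
% Na2C2O4 = 3.092 / 3.812 × 100 = 81.10 %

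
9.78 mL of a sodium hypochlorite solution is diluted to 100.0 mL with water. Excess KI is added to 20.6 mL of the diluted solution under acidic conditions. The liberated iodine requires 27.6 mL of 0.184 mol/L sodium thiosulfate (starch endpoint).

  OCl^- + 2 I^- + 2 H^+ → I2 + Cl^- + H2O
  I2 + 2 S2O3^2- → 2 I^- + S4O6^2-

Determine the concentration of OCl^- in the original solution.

n(S2O3^2-) = 0.0276 × 0.184 = 5.08 × 10^-3 mol
n(I2) = n(S2O3^2-)/2 = 2.54 × 10^-3 mol
n(OCl^-) in the aliquot = 2.54 × 10^-3 mol (1:1 ratio)
[OCl^-]_dilute = 2.54 × 10^-3 / 0.0206 = 0.123 mol/L
[OCl^-]_original = 0.123 × 100.0/9.78 = 1.26 mol/L

1.26 mol/L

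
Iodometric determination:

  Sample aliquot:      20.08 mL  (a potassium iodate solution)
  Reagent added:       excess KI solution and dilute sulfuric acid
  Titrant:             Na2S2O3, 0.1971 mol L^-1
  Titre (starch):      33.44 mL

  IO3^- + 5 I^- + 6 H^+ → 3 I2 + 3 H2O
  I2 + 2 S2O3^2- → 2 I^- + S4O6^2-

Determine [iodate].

0.05471 mol/L

n(S2O3^2-) = 0.03344 × 0.1971 = 6.591 × 10^-3 mol
n(I2) = n(S2O3^2-)/2 = 3.296 × 10^-3 mol
From the 1:3 ratio, n(IO3^-) in the aliquot = 1/3 × 3.296 × 10^-3 = 1.099 × 10^-3 mol
[IO3^-] = 1.099 × 10^-3 / 0.02008 = 0.05471 mol/L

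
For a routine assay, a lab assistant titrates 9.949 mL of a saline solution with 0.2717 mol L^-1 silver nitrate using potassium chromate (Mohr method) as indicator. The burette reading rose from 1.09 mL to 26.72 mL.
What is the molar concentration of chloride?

0.6999 mol/L

Ag^+ + Cl^- → AgCl(s)
n(AgNO3) = 0.02563 L × 0.2717 mol/L = 6.964 × 10^-3 mol
n(Cl-) = 6.964 × 10^-3 mol (1:1 mole ratio)
[Cl-] = 6.964 × 10^-3 mol / 0.009949 L = 0.6999 mol/L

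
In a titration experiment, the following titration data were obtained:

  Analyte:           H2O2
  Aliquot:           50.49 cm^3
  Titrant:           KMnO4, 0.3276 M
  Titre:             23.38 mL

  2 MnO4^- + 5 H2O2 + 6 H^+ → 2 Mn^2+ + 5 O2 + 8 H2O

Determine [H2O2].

n(KMnO4) = 0.02338 L × 0.3276 mol/L = 7.659 × 10^-3 mol
From the 5:2 mole ratio, n(H2O2) = 5/2 × 7.659 × 10^-3 = 0.01915 mol
[H2O2] = 0.01915 mol / 0.05049 L = 0.3792 mol/L

0.3792 M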